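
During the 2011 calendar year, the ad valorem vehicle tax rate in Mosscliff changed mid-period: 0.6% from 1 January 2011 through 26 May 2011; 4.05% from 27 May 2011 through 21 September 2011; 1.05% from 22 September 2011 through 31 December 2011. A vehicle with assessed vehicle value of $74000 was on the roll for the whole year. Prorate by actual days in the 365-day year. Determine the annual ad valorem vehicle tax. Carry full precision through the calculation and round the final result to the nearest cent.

1 January – 26 May 2011: 146 days at 0.6% → $74000 × 0.6% × 146/365 = $177.6000
27 May – 21 September 2011: 118 days at 4.05% → $74000 × 4.05% × 118/365 = $968.8932
22 September – 31 December 2011: 101 days at 1.05% → $74000 × 1.05% × 101/365 = $215.0055
Total = $1361.4986

$1361.50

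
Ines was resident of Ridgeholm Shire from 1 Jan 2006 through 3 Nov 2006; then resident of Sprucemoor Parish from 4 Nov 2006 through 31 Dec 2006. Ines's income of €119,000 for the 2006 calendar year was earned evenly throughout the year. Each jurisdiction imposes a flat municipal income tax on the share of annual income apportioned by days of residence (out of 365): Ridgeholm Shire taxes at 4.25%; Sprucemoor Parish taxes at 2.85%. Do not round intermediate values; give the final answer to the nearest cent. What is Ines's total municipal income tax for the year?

Ridgeholm Shire, 1 Jan – 3 Nov 2006: 307 days → €119,000 × 4.25% × 307/365 = €4,253.8425
Sprucemoor Parish, 4 Nov – 31 Dec 2006: 58 days → €119,000 × 2.85% × 58/365 = €538.9233
Total = €4,792.7658

€4,792.77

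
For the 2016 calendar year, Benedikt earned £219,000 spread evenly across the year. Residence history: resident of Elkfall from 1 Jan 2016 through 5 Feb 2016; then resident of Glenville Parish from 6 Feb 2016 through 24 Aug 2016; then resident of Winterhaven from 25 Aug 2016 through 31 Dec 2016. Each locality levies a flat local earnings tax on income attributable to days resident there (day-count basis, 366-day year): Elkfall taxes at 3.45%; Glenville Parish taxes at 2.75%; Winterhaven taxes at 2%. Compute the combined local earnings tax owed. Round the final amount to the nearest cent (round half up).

Elkfall, 1 Jan – 5 Feb 2016: 36 days → £219,000 × 3.45% × 36/366 = £743.1639
Glenville Parish, 6 Feb – 24 Aug 2016: 201 days → £219,000 × 2.75% × 201/366 = £3,307.4385
Winterhaven, 25 Aug – 31 Dec 2016: 129 days → £219,000 × 2% × 129/366 = £1,543.7705
Total = £5,594.3730

£5,594.37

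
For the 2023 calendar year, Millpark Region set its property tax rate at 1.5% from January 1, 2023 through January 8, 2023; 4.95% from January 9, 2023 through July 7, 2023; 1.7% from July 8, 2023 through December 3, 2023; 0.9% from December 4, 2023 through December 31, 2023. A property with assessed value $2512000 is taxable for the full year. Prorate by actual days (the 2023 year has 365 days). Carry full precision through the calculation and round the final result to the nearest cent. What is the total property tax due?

$81313.10

January 1 – January 8, 2023: 8 days at 1.5% → $2512000 × 1.5% × 8/365 = $825.8630
January 9 – July 7, 2023: 180 days at 4.95% → $2512000 × 4.95% × 180/365 = $61320.3288
July 8 – December 3, 2023: 149 days at 1.7% → $2512000 × 1.7% × 149/365 = $17432.5918
December 4 – December 31, 2023: 28 days at 0.9% → $2512000 × 0.9% × 28/365 = $1734.3123
Total = $81313.0959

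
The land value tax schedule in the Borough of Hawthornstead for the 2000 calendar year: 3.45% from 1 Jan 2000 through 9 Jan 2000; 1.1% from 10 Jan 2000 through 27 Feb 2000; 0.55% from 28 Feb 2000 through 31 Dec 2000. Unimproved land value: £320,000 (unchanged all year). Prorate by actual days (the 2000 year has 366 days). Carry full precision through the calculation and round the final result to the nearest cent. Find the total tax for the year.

1 Jan – 9 Jan 2000: 9 days at 3.45% → £320,000 × 3.45% × 9/366 = £271.4754
10 Jan – 27 Feb 2000: 49 days at 1.1% → £320,000 × 1.1% × 49/366 = £471.2568
28 Feb – 31 Dec 2000: 308 days at 0.55% → £320,000 × 0.55% × 308/366 = £1,481.0929
Total = £2,223.8251

£2,223.83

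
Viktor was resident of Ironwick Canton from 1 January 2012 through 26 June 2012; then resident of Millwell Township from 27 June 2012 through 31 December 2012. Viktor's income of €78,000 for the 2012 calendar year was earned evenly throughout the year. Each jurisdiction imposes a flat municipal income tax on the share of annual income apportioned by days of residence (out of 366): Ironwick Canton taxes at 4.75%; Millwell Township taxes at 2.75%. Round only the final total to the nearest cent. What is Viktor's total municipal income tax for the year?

€2,903.69

Ironwick Canton, 1 January – 26 June 2012: 178 days → €78,000 × 4.75% × 178/366 = €1,801.8852
Millwell Township, 27 June – 31 December 2012: 188 days → €78,000 × 2.75% × 188/366 = €1,101.8033
Total = €2,903.6885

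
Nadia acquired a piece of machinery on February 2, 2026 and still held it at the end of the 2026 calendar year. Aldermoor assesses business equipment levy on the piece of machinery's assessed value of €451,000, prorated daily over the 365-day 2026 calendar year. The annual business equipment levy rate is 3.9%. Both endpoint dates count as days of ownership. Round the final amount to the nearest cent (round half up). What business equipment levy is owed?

€16,046.95

Days held (February 2 – December 31, 2026): 333 out of 365
Tax = €451,000 × 3.9% × 333/365 = €16,046.9507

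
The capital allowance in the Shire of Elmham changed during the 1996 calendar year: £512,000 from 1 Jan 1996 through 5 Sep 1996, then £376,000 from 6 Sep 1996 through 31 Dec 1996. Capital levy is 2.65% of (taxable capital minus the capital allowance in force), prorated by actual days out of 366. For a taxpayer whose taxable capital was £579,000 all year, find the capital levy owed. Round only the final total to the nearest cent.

1 Jan – 5 Sep 1996: 249 days, exemption £512,000 → (£579,000 − £512,000) × 2.65% × 249/366 = £1,207.9221
6 Sep – 31 Dec 1996: 117 days, exemption £376,000 → (£579,000 − £376,000) × 2.65% × 117/366 = £1,719.6762
Total = £2,927.5984

£2,927.60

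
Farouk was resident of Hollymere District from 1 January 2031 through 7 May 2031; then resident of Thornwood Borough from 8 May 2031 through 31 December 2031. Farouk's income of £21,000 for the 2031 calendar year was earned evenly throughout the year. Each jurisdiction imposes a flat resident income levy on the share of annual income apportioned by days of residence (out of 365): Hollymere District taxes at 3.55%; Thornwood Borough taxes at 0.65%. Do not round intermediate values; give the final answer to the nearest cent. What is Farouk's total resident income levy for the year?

£348.40

Hollymere District, 1 January – 7 May 2031: 127 days → £21,000 × 3.55% × 127/365 = £259.3932
Thornwood Borough, 8 May – 31 December 2031: 238 days → £21,000 × 0.65% × 238/365 = £89.0055
Total = £348.3986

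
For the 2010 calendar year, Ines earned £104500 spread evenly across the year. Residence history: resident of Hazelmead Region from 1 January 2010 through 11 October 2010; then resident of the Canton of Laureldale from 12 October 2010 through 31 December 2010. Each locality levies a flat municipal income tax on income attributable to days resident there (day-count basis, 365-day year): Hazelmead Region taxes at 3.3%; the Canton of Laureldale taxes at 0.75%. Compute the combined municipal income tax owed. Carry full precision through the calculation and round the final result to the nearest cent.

Hazelmead Region, 1 January – 11 October 2010: 284 days → £104500 × 3.3% × 284/365 = £2683.2164
The Canton of Laureldale, 12 October – 31 December 2010: 81 days → £104500 × 0.75% × 81/365 = £173.9281
Total = £2857.1445

£2857.14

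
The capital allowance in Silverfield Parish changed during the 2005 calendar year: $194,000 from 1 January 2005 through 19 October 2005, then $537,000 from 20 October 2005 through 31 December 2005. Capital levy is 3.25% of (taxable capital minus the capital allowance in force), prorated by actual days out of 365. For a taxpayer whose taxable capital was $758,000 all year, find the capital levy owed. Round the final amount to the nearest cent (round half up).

1 January – 19 October 2005: 292 days, exemption $194,000 → ($758,000 − $194,000) × 3.25% × 292/365 = $14,664.0000
20 October – 31 December 2005: 73 days, exemption $537,000 → ($758,000 − $537,000) × 3.25% × 73/365 = $1,436.5000
Total = $16,100.5000

$16,100.50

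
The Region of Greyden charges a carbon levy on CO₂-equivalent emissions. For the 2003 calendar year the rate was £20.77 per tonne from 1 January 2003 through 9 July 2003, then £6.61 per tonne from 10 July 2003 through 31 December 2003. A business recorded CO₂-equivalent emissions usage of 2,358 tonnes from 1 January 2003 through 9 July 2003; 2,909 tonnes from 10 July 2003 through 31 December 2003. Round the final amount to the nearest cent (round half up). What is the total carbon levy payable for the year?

1 January – 9 July 2003: 2,358 tonnes at £20.77/tonne → £48975.66
10 July – 31 December 2003: 2,909 tonnes at £6.61/tonne → £19228.49

£68204.15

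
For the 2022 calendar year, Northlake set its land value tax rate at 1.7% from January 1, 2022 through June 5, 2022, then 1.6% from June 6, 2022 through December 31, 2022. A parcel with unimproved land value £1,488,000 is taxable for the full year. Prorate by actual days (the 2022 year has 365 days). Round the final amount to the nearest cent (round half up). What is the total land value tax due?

£24,443.97

January 1 – June 5, 2022: 156 days at 1.7% → £1,488,000 × 1.7% × 156/365 = £10,811.4411
June 6 – December 31, 2022: 209 days at 1.6% → £1,488,000 × 1.6% × 209/365 = £13,632.5260
Total = £24,443.9671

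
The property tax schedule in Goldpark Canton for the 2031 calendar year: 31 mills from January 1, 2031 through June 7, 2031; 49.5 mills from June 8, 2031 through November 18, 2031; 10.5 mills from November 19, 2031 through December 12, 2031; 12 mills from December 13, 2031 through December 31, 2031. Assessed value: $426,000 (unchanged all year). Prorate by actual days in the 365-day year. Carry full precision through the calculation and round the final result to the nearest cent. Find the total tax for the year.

January 1 – June 7, 2031: 158 days at 31 mills → $426,000 × 3.1% × 158/365 = $5,716.5699
June 8 – November 18, 2031: 164 days at 49.5 mills → $426,000 × 4.95% × 164/365 = $9,474.7068
November 19 – December 12, 2031: 24 days at 10.5 mills → $426,000 × 1.05% × 24/365 = $294.1151
December 13 – December 31, 2031: 19 days at 12 mills → $426,000 × 1.2% × 19/365 = $266.1041
Total = $15,751.4959

$15,751.50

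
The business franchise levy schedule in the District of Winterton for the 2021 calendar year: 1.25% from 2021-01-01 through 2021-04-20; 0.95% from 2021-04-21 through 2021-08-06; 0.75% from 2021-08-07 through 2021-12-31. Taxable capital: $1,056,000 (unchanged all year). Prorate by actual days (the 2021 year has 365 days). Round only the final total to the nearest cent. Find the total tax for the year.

2021-01-01 to 2021-04-20: 110 days at 1.25% → $1,056,000 × 1.25% × 110/365 = $3,978.0822
2021-04-21 to 2021-08-06: 108 days at 0.95% → $1,056,000 × 0.95% × 108/365 = $2,968.3726
2021-08-07 to 2021-12-31: 147 days at 0.75% → $1,056,000 × 0.75% × 147/365 = $3,189.6986
Total = $10,136.1534

$10,136.15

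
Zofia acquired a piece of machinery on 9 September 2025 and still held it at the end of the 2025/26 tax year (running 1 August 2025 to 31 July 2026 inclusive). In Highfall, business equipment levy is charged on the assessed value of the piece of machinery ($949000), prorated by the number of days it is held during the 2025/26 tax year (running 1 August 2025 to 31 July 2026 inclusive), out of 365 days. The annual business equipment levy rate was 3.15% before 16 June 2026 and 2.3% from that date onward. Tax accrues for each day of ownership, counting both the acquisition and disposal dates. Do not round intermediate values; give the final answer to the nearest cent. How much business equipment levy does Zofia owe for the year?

$25682.80

9 September 2025 – 15 June 2026: 280 days at 3.15% → $949000 × 3.15% × 280/365 = $22932.0000
16 June – 31 July 2026: 46 days at 2.3% → $949000 × 2.3% × 46/365 = $2750.8000
Total = $25682.8000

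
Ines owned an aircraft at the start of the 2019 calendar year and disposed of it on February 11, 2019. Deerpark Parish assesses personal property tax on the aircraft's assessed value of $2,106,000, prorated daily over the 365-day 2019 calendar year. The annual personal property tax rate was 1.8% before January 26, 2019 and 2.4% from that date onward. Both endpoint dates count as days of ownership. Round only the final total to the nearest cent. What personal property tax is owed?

$4,950.54

January 1 – January 25, 2019: 25 days at 1.8% → $2,106,000 × 1.8% × 25/365 = $2,596.4384
January 26 – February 11, 2019: 17 days at 2.4% → $2,106,000 × 2.4% × 17/365 = $2,354.1041
Total = $4,950.5425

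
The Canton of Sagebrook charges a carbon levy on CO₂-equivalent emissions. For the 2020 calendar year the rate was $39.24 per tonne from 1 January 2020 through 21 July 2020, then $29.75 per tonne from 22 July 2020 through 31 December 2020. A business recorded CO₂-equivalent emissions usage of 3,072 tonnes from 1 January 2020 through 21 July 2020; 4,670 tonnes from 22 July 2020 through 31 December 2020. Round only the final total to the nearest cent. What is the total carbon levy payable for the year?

1 January – 21 July 2020: 3,072 tonnes at $39.24/tonne → $120,545.28
22 July – 31 December 2020: 4,670 tonnes at $29.75/tonne → $138,932.50

$259,477.78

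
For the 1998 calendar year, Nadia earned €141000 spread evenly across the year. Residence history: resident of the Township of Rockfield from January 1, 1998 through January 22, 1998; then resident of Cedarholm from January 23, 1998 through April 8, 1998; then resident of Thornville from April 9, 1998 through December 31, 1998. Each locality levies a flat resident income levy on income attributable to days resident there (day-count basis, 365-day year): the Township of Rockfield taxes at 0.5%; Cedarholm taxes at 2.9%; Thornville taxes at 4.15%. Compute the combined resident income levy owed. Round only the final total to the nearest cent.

The Township of Rockfield, January 1 – January 22, 1998: 22 days → €141000 × 0.5% × 22/365 = €42.4932
Cedarholm, January 23 – April 8, 1998: 76 days → €141000 × 2.9% × 76/365 = €851.4082
Thornville, April 9 – December 31, 1998: 267 days → €141000 × 4.15% × 267/365 = €4280.4123
Total = €5174.3137

€5174.31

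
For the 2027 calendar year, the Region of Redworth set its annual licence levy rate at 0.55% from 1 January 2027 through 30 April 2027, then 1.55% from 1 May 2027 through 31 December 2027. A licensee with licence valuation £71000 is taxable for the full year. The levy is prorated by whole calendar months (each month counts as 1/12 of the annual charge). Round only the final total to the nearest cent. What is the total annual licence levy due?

£863.83

1 January – 30 April 2027: 4 months at 0.55% → £71000 × 0.55% × 4/12 = £130.1667
1 May – 31 December 2027: 8 months at 1.55% → £71000 × 1.55% × 8/12 = £733.6667
Total = £863.8333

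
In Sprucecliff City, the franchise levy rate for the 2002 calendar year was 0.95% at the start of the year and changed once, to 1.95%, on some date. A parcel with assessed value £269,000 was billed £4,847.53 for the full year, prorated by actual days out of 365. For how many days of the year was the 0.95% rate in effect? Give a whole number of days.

Let d = days at the first rate; then 365 − d days at the second rate.
£269,000 × [0.95%·d + 1.95%·(365−d)] / 365 = £4,847.53
Solving gives d = 54, so the new rate took effect on February 24, 2002.

54 days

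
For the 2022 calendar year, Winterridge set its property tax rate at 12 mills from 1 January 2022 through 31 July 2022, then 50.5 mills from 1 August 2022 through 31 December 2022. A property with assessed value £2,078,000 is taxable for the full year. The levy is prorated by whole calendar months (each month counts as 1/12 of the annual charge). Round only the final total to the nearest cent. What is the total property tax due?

1 January – 31 July 2022: 7 months at 12 mills → £2,078,000 × 1.2% × 7/12 = £14,546.0000
1 August – 31 December 2022: 5 months at 50.5 mills → £2,078,000 × 5.05% × 5/12 = £43,724.5833
Total = £58,270.5833

£58,270.58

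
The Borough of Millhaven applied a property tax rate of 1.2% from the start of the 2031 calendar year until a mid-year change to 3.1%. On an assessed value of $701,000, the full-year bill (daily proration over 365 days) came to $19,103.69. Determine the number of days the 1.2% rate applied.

72 days

Let d = days at the first rate; then 365 − d days at the second rate.
$701,000 × [1.2%·d + 3.1%·(365−d)] / 365 = $19,103.69
Solving gives d = 72, so the new rate took effect on 14 Mar 2031.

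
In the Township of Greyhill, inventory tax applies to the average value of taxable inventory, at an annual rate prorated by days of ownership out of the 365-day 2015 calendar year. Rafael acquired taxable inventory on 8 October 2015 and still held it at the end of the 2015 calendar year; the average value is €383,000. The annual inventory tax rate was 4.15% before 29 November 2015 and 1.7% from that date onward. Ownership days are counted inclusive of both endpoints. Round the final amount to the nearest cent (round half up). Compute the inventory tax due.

8 October – 28 November 2015: 52 days at 4.15% → €383,000 × 4.15% × 52/365 = €2,264.4219
29 November – 31 December 2015: 33 days at 1.7% → €383,000 × 1.7% × 33/365 = €588.6658
Total = €2,853.0877

€2,853.09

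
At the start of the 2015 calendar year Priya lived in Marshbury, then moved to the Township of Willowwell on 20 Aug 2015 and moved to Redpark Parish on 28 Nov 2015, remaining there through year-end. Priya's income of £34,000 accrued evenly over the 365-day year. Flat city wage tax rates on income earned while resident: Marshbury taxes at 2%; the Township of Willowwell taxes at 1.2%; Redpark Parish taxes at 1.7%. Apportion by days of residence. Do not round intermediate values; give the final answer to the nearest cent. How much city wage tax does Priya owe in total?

Marshbury, 1 Jan – 19 Aug 2015: 231 days → £34,000 × 2% × 231/365 = £430.3562
The Township of Willowwell, 20 Aug – 27 Nov 2015: 100 days → £34,000 × 1.2% × 100/365 = £111.7808
Redpark Parish, 28 Nov – 31 Dec 2015: 34 days → £34,000 × 1.7% × 34/365 = £53.8411
Total = £595.9781

£595.98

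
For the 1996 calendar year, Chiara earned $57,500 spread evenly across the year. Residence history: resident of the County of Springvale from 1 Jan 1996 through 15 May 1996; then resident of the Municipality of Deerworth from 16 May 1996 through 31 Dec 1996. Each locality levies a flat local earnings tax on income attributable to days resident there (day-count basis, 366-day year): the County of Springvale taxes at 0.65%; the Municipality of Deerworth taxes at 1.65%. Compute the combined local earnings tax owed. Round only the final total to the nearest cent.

$735.09

The County of Springvale, 1 Jan – 15 May 1996: 136 days → $57,500 × 0.65% × 136/366 = $138.8798
The Municipality of Deerworth, 16 May – 31 Dec 1996: 230 days → $57,500 × 1.65% × 230/366 = $596.2090
Total = $735.0888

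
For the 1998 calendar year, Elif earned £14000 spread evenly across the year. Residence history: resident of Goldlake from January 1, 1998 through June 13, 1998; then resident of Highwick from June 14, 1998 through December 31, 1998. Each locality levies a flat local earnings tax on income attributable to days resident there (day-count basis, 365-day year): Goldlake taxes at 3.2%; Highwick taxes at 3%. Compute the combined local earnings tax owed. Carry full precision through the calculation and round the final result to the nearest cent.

Goldlake, January 1 – June 13, 1998: 164 days → £14000 × 3.2% × 164/365 = £201.2932
Highwick, June 14 – December 31, 1998: 201 days → £14000 × 3% × 201/365 = £231.2877
Total = £432.5808

£432.58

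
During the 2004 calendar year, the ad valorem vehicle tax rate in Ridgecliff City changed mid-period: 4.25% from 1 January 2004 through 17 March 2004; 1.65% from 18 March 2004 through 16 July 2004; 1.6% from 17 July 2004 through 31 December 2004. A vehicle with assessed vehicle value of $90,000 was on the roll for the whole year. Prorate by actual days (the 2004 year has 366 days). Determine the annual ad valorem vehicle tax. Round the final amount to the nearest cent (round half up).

$1,956.64

1 January – 17 March 2004: 77 days at 4.25% → $90,000 × 4.25% × 77/366 = $804.7131
18 March – 16 July 2004: 121 days at 1.65% → $90,000 × 1.65% × 121/366 = $490.9426
17 July – 31 December 2004: 168 days at 1.6% → $90,000 × 1.6% × 168/366 = $660.9836
Total = $1,956.6393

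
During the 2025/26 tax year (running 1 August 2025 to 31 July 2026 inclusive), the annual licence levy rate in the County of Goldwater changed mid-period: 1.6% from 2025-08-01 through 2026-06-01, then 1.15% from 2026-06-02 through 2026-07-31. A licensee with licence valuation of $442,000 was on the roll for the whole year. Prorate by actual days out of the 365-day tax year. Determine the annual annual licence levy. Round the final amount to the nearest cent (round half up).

$6,745.04

2025-08-01 to 2026-06-01: 305 days at 1.6% → $442,000 × 1.6% × 305/365 = $5,909.4795
2026-06-02 to 2026-07-31: 60 days at 1.15% → $442,000 × 1.15% × 60/365 = $835.5616
Total = $6,745.0411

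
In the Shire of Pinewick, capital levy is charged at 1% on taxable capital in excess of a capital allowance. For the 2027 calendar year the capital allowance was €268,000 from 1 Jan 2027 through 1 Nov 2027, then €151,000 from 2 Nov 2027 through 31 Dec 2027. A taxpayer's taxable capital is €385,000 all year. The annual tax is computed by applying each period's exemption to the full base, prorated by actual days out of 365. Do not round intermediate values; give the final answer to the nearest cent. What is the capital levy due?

€1,362.33

1 Jan – 1 Nov 2027: 305 days, exemption €268,000 → (€385,000 − €268,000) × 1% × 305/365 = €977.6712
2 Nov – 31 Dec 2027: 60 days, exemption €151,000 → (€385,000 − €151,000) × 1% × 60/365 = €384.6575
Total = €1,362.3288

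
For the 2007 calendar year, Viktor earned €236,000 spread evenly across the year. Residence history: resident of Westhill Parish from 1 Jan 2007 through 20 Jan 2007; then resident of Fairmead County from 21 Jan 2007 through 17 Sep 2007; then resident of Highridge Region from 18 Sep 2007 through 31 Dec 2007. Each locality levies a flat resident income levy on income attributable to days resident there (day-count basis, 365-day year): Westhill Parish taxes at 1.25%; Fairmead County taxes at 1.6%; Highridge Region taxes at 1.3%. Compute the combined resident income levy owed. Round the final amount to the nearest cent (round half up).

Westhill Parish, 1 Jan – 20 Jan 2007: 20 days → €236,000 × 1.25% × 20/365 = €161.6438
Fairmead County, 21 Jan – 17 Sep 2007: 240 days → €236,000 × 1.6% × 240/365 = €2,482.8493
Highridge Region, 18 Sep – 31 Dec 2007: 105 days → €236,000 × 1.3% × 105/365 = €882.5753
Total = €3,527.0685

€3,527.07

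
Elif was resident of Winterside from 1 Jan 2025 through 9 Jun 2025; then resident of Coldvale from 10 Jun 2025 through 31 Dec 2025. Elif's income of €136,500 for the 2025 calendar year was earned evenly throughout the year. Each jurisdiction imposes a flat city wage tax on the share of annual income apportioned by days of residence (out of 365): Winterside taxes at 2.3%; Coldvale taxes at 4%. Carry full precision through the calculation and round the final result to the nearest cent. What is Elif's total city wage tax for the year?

€4,442.79

Winterside, 1 Jan – 9 Jun 2025: 160 days → €136,500 × 2.3% × 160/365 = €1,376.2192
Coldvale, 10 Jun – 31 Dec 2025: 205 days → €136,500 × 4% × 205/365 = €3,066.5753
Total = €4,442.7945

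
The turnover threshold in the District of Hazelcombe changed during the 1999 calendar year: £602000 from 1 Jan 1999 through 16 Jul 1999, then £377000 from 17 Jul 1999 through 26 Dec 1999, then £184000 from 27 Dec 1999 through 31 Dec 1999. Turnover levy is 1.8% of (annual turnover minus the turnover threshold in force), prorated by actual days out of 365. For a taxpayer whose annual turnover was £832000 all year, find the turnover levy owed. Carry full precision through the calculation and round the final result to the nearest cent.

£6051.70

1 Jan – 16 Jul 1999: 197 days, exemption £602000 → (£832000 − £602000) × 1.8% × 197/365 = £2234.4658
17 Jul – 26 Dec 1999: 163 days, exemption £377000 → (£832000 − £377000) × 1.8% × 163/365 = £3657.4521
27 Dec – 31 Dec 1999: 5 days, exemption £184000 → (£832000 − £184000) × 1.8% × 5/365 = £159.7808
Total = £6051.6986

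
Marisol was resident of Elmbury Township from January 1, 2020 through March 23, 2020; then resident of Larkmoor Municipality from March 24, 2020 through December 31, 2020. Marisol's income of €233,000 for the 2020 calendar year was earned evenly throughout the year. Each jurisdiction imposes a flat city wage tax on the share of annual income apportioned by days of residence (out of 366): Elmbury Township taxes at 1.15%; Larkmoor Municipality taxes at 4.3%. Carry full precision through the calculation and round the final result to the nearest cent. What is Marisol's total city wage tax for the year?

€8,354.58

Elmbury Township, January 1 – March 23, 2020: 83 days → €233,000 × 1.15% × 83/366 = €607.6462
Larkmoor Municipality, March 24 – December 31, 2020: 283 days → €233,000 × 4.3% × 283/366 = €7,746.9317
Total = €8,354.5779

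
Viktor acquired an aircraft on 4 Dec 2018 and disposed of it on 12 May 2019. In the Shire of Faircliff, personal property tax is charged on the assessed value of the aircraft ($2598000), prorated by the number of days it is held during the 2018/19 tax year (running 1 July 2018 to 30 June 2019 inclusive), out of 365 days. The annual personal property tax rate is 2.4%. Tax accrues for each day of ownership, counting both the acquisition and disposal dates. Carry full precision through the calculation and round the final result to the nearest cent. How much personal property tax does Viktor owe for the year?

$27332.38

Days held (4 Dec 2018 – 12 May 2019): 160 out of 365
Tax = $2598000 × 2.4% × 160/365 = $27332.3836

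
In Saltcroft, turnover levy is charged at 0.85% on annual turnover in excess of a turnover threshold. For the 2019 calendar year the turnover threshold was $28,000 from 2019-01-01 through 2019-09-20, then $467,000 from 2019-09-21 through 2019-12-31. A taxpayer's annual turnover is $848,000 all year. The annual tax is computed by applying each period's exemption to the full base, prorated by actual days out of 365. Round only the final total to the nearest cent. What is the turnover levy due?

$5,927.22

2019-01-01 to 2019-09-20: 263 days, exemption $28,000 → ($848,000 − $28,000) × 0.85% × 263/365 = $5,022.2192
2019-09-21 to 2019-12-31: 102 days, exemption $467,000 → ($848,000 − $467,000) × 0.85% × 102/365 = $905.0055
Total = $5,927.2247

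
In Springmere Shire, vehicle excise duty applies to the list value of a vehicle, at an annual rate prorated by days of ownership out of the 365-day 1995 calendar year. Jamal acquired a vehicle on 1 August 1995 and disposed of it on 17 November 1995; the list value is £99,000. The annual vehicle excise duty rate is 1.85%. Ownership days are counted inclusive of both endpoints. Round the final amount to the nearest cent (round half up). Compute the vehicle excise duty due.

£546.94

Days held (1 August – 17 November 1995): 109 out of 365
Tax = £99,000 × 1.85% × 109/365 = £546.9411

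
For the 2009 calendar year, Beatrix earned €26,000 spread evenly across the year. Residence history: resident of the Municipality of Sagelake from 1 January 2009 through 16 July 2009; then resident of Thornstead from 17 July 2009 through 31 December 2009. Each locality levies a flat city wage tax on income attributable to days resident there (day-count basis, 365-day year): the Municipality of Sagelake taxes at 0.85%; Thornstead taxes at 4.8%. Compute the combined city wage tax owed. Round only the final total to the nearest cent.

€693.70

The Municipality of Sagelake, 1 January – 16 July 2009: 197 days → €26,000 × 0.85% × 197/365 = €119.2795
Thornstead, 17 July – 31 December 2009: 168 days → €26,000 × 4.8% × 168/365 = €574.4219
Total = €693.7014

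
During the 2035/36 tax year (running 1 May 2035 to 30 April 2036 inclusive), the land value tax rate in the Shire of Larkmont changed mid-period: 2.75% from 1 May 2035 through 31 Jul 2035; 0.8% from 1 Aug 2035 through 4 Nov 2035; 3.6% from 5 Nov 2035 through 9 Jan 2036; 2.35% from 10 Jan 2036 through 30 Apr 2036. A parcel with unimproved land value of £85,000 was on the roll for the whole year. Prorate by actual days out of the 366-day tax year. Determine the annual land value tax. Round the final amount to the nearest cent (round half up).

£1,928.99

1 May – 31 Jul 2035: 92 days at 2.75% → £85,000 × 2.75% × 92/366 = £587.5683
1 Aug – 4 Nov 2035: 96 days at 0.8% → £85,000 × 0.8% × 96/366 = £178.3607
5 Nov 2035 – 9 Jan 2036: 66 days at 3.6% → £85,000 × 3.6% × 66/366 = £551.8033
10 Jan – 30 Apr 2036: 112 days at 2.35% → £85,000 × 2.35% × 112/366 = £611.2568
Total = £1,928.9891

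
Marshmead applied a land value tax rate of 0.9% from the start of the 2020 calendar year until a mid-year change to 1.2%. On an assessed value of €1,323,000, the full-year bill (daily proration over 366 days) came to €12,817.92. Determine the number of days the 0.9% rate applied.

Let d = days at the first rate; then 366 − d days at the second rate.
€1,323,000 × [0.9%·d + 1.2%·(366−d)] / 366 = €12,817.92
Solving gives d = 282, so the new rate took effect on 9 October 2020.

282 days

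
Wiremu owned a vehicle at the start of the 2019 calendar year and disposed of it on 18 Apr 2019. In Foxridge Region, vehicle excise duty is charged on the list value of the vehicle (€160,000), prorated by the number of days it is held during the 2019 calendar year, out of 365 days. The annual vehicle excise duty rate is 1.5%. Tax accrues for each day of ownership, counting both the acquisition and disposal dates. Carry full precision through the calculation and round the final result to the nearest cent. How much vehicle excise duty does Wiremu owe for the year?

Days held (1 Jan – 18 Apr 2019): 108 out of 365
Tax = €160,000 × 1.5% × 108/365 = €710.1370

€710.14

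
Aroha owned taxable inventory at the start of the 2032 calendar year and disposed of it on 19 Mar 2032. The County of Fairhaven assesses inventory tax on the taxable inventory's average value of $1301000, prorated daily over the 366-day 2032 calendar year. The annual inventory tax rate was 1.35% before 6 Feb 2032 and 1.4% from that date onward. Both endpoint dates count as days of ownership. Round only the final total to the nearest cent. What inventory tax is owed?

$3867.45

1 Jan – 5 Feb 2032: 36 days at 1.35% → $1301000 × 1.35% × 36/366 = $1727.5574
6 Feb – 19 Mar 2032: 43 days at 1.4% → $1301000 × 1.4% × 43/366 = $2139.8962
Total = $3867.4536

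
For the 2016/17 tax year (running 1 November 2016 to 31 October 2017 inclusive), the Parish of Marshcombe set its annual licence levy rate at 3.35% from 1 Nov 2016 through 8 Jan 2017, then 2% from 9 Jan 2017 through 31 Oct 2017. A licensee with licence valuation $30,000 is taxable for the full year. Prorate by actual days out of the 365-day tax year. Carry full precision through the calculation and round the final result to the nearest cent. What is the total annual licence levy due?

$676.56

1 Nov 2016 – 8 Jan 2017: 69 days at 3.35% → $30,000 × 3.35% × 69/365 = $189.9863
9 Jan – 31 Oct 2017: 296 days at 2% → $30,000 × 2% × 296/365 = $486.5753
Total = $676.5616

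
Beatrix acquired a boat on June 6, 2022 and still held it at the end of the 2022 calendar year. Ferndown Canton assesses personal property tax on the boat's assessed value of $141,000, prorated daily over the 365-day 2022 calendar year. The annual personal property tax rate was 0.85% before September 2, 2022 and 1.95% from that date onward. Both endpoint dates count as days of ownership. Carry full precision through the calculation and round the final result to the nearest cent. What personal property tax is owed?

$1,200.43

June 6 – September 1, 2022: 88 days at 0.85% → $141,000 × 0.85% × 88/365 = $288.9534
September 2 – December 31, 2022: 121 days at 1.95% → $141,000 × 1.95% × 121/365 = $911.4781
Total = $1,200.4315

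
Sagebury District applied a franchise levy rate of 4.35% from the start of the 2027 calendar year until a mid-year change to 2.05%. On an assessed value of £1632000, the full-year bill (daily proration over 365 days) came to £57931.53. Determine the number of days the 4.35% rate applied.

238 days

Let d = days at the first rate; then 365 − d days at the second rate.
£1632000 × [4.35%·d + 2.05%·(365−d)] / 365 = £57931.53
Solving gives d = 238, so the new rate took effect on 27 Aug 2027.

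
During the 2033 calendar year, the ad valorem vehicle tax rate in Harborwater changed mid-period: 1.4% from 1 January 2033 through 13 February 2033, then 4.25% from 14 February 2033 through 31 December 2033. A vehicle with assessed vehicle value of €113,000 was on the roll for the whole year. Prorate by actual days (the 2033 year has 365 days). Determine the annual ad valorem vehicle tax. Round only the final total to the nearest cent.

€4,414.28

1 January – 13 February 2033: 44 days at 1.4% → €113,000 × 1.4% × 44/365 = €190.7068
14 February – 31 December 2033: 321 days at 4.25% → €113,000 × 4.25% × 321/365 = €4,223.5685
Total = €4,414.2753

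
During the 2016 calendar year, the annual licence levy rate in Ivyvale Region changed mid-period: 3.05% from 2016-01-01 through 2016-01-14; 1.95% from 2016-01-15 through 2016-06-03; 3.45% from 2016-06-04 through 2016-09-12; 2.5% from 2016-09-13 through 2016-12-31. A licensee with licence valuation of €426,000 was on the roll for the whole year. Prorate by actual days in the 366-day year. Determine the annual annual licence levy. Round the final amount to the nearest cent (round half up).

2016-01-01 to 2016-01-14: 14 days at 3.05% → €426,000 × 3.05% × 14/366 = €497.0000
2016-01-15 to 2016-06-03: 141 days at 1.95% → €426,000 × 1.95% × 141/366 = €3,200.2377
2016-06-04 to 2016-09-12: 101 days at 3.45% → €426,000 × 3.45% × 101/366 = €4,055.7295
2016-09-13 to 2016-12-31: 110 days at 2.5% → €426,000 × 2.5% × 110/366 = €3,200.8197
Total = €10,953.7869

€10,953.79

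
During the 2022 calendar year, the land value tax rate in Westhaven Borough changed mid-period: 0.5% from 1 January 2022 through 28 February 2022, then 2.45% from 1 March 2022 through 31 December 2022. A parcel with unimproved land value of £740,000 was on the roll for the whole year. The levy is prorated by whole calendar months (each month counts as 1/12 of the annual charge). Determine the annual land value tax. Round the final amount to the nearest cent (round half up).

£15,725.00

1 January – 28 February 2022: 2 months at 0.5% → £740,000 × 0.5% × 2/12 = £616.6667
1 March – 31 December 2022: 10 months at 2.45% → £740,000 × 2.45% × 10/12 = £15,108.3333
Total = £15,725.0000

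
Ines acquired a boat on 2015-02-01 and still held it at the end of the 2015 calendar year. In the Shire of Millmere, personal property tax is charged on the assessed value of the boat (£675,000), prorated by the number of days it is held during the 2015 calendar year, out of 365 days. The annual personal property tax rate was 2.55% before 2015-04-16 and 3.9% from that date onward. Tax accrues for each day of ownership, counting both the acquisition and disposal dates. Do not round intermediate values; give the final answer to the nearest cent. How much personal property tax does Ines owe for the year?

£22,241.71

2015-02-01 to 2015-04-15: 74 days at 2.55% → £675,000 × 2.55% × 74/365 = £3,489.6575
2015-04-16 to 2015-12-31: 260 days at 3.9% → £675,000 × 3.9% × 260/365 = £18,752.0548
Total = £22,241.7123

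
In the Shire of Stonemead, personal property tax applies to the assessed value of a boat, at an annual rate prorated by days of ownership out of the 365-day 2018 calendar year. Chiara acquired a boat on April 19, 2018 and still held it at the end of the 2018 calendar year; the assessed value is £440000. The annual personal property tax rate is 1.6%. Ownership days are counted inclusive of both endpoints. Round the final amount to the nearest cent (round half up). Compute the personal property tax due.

£4956.93

Days held (April 19 – December 31, 2018): 257 out of 365
Tax = £440000 × 1.6% × 257/365 = £4956.9315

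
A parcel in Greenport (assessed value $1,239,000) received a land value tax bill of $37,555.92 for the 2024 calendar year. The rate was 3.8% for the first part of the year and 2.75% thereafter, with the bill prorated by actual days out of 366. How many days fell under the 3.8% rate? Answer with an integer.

98 days

Let d = days at the first rate; then 366 − d days at the second rate.
$1,239,000 × [3.8%·d + 2.75%·(366−d)] / 366 = $37,555.92
Solving gives d = 98, so the new rate took effect on 8 Apr 2024.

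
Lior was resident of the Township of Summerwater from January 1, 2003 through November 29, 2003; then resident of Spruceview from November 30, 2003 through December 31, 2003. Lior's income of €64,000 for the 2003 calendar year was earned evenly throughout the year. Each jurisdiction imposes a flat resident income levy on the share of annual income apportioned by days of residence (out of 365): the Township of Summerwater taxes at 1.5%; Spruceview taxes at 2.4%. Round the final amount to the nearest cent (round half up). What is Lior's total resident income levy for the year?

€1,010.50

The Township of Summerwater, January 1 – November 29, 2003: 333 days → €64,000 × 1.5% × 333/365 = €875.8356
Spruceview, November 30 – December 31, 2003: 32 days → €64,000 × 2.4% × 32/365 = €134.6630
Total = €1,010.4986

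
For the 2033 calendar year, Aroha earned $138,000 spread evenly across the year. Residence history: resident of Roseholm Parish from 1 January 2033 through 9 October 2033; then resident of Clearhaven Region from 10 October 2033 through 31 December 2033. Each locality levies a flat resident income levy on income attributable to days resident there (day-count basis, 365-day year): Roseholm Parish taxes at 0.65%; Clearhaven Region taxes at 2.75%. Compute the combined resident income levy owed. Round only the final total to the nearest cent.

$1,556.00

Roseholm Parish, 1 January – 9 October 2033: 282 days → $138,000 × 0.65% × 282/365 = $693.0247
Clearhaven Region, 10 October – 31 December 2033: 83 days → $138,000 × 2.75% × 83/365 = $862.9726
Total = $1,555.9973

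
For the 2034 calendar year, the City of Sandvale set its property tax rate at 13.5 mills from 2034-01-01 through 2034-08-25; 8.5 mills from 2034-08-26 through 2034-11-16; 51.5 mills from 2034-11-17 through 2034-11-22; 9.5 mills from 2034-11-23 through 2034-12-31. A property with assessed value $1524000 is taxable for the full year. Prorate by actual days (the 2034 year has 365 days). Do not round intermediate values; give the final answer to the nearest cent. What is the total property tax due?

$19141.86

2034-01-01 to 2034-08-25: 237 days at 13.5 mills → $1524000 × 1.35% × 237/365 = $13359.0082
2034-08-26 to 2034-11-16: 83 days at 8.5 mills → $1524000 × 0.85% × 83/365 = $2945.7041
2034-11-17 to 2034-11-22: 6 days at 51.5 mills → $1524000 × 5.15% × 6/365 = $1290.1808
2034-11-23 to 2034-12-31: 39 days at 9.5 mills → $1524000 × 0.95% × 39/365 = $1546.9644
Total = $19141.8575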